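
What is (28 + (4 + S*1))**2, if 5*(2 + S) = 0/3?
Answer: 900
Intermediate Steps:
S = -2 (S = -2 + (0/3)/5 = -2 + (0*(1/3))/5 = -2 + (1/5)*0 = -2 + 0 = -2)
(28 + (4 + S*1))**2 = (28 + (4 - 2*1))**2 = (28 + (4 - 2))**2 = (28 + 2)**2 = 30**2 = 900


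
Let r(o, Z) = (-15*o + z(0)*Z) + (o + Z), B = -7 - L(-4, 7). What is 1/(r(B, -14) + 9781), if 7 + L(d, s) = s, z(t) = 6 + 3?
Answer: 1/9739 ≈ 0.00010268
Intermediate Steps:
z(t) = 9
L(d, s) = -7 + s
B = -7 (B = -7 - (-7 + 7) = -7 - 1*0 = -7 + 0 = -7)
r(o, Z) = -14*o + 10*Z (r(o, Z) = (-15*o + 9*Z) + (o + Z) = (-15*o + 9*Z) + (Z + o) = -14*o + 10*Z)
1/(r(B, -14) + 9781) = 1/((-14*(-7) + 10*(-14)) + 9781) = 1/((98 - 140) + 9781) = 1/(-42 + 9781) = 1/9739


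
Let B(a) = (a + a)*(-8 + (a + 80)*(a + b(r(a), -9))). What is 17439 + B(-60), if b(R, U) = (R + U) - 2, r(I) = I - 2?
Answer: 337599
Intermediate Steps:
r(I) = -2 + I
b(R, U) = -2 + R + U
B(a) = 2*a*(-8 + (-13 + 2*a)*(80 + a)) (B(a) = (a + a)*(-8 + (a + 80)*(a + (-2 + (-2 + a) - 9))) = (2*a)*(-8 + (80 + a)*(a + (-13 + a))) = (2*a)*(-8 + (80 + a)*(-13 + 2*a)) = (2*a)*(-8 + (-13 + 2*a)*(80 + a)) = 2*a*(-8 + (-13 + 2*a)*(80 + a)))
17439 + B(-60) = 17439 + 2*(-60)*(-1048 + 2*(-60)**2 + 147*(-60)) = 17439 + 2*(-60)*(-1048 + 2*3600 - 8820) = 17439 + 2*(-60)*(-1048 + 7200 - 8820) = 17439 + 2*(-60)*(-2668) = 17439 + 320160 = 337599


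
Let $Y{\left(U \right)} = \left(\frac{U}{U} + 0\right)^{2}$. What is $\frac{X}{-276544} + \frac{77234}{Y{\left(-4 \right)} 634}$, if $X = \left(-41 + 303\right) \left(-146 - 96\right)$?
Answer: $\frac{2674849679}{21916112} \approx 122.05$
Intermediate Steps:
$Y{\left(U \right)} = 1$ ($Y{\left(U \right)} = \left(1 + 0\right)^{2} = 1^{2} = 1$)
$X = -63404$ ($X = 262 \left(-146 - 96\right) = 262 \left(-242\right) = -63404$)
$\frac{X}{-276544} + \frac{77234}{Y{\left(-4 \right)} 634} = - \frac{63404}{-276544} + \frac{77234}{1 \cdot 634} = \left(-63404\right) \left(- \frac{1}{276544}\right) + \frac{77234}{634} = \frac{15851}{69136} + 77234 \cdot \frac{1}{634} = \frac{15851}{69136} + \frac{38617}{317} = \frac{2674849679}{21916112}$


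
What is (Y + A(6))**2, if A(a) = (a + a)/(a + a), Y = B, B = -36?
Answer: 1225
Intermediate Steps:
Y = -36
A(a) = 1 (A(a) = (2*a)/((2*a)) = (2*a)*(1/(2*a)) = 1)
(Y + A(6))**2 = (-36 + 1)**2 = (-35)**2 = 1225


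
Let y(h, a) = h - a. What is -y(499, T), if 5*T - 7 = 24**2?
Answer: -1912/5 ≈ -382.40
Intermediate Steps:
T = 583/5 (T = 7/5 + (1/5)*24**2 = 7/5 + (1/5)*576 = 7/5 + 576/5 = 583/5 ≈ 116.60)
-y(499, T) = -(499 - 1*583/5) = -(499 - 583/5) = -1*1912/5 = -1912/5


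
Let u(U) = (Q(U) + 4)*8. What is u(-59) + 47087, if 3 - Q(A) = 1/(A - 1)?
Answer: 707147/15 ≈ 47143.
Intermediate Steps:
Q(A) = 3 - 1/(-1 + A) (Q(A) = 3 - 1/(A - 1) = 3 - 1/(-1 + A))
u(U) = 32 + 8*(-4 + 3*U)/(-1 + U) (u(U) = ((-4 + 3*U)/(-1 + U) + 4)*8 = (4 + (-4 + 3*U)/(-1 + U))*8 = 32 + 8*(-4 + 3*U)/(-1 + U))
u(-59) + 47087 = 8*(-8 + 7*(-59))/(-1 - 59) + 47087 = 8*(-8 - 413)/(-60) + 47087 = 8*(-1/60)*(-421) + 47087 = 842/15 + 47087 = 707147/15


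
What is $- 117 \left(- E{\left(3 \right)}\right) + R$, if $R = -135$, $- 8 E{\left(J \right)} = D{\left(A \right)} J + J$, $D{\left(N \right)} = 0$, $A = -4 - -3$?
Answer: $- \frac{1431}{8} \approx -178.88$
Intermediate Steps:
$A = -1$ ($A = -4 + 3 = -1$)
$E{\left(J \right)} = - \frac{J}{8}$ ($E{\left(J \right)} = - \frac{0 J + J}{8} = - \frac{0 + J}{8} = - \frac{J}{8}$)
$- 117 \left(- E{\left(3 \right)}\right) + R = - 117 \left(- \frac{\left(-1\right) 3}{8}\right) - 135 = - 117 \left(\left(-1\right) \left(- \frac{3}{8}\right)\right) - 135 = \left(-117\right) \frac{3}{8} - 135 = - \frac{351}{8} - 135 = - \frac{1431}{8}$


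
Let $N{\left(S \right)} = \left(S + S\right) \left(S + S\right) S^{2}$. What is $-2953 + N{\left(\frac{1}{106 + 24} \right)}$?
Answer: $- \frac{210851582499}{71402500} \approx -2953.0$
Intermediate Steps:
$N{\left(S \right)} = 4 S^{4}$ ($N{\left(S \right)} = 2 S 2 S S^{2} = 4 S^{2} S^{2} = 4 S^{4}$)
$-2953 + N{\left(\frac{1}{106 + 24} \right)} = -2953 + 4 \left(\frac{1}{106 + 24}\right)^{4} = -2953 + 4 \left(\frac{1}{130}\right)^{4} = -2953 + \frac{4}{285610000} = -2953 + 4 \cdot \frac{1}{285610000} = -2953 + \frac{1}{71402500} = - \frac{210851582499}{71402500}$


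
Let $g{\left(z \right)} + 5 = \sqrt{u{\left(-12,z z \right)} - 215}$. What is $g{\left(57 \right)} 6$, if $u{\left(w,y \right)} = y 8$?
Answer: $-30 + 6 \sqrt{25777} \approx 933.31$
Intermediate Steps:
$u{\left(w,y \right)} = 8 y$
$g{\left(z \right)} = -5 + \sqrt{-215 + 8 z^{2}}$ ($g{\left(z \right)} = -5 + \sqrt{8 z z - 215} = -5 + \sqrt{8 z^{2} - 215} = -5 + \sqrt{-215 + 8 z^{2}}$)
$g{\left(57 \right)} 6 = \left(-5 + \sqrt{-215 + 8 \cdot 57^{2}}\right) 6 = \left(-5 + \sqrt{-215 + 8 \cdot 3249}\right) 6 = \left(-5 + \sqrt{-215 + 25992}\right) 6 = \left(-5 + \sqrt{25777}\right) 6 = -30 + 6 \sqrt{25777}$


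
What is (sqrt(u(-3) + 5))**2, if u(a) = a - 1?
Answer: 1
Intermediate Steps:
u(a) = -1 + a
(sqrt(u(-3) + 5))**2 = (sqrt((-1 - 3) + 5))**2 = (sqrt(-4 + 5))**2 = (sqrt(1))**2 = 1**2 = 1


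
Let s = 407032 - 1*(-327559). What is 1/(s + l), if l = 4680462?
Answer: 1/5415053 ≈ 1.8467e-7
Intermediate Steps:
s = 734591 (s = 407032 + 327559 = 734591)
1/(s + l) = 1/(734591 + 4680462) = 1/5415053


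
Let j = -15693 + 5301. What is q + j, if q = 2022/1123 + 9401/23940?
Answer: -39903715291/3840660 ≈ -10390.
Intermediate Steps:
j = -10392
q = 8423429/3840660 (q = 2022*(1/1123) + 9401*(1/23940) = 2022/1123 + 1343/3420 = 8423429/3840660 ≈ 2.1932)
q + j = 8423429/3840660 - 10392 = -39903715291/3840660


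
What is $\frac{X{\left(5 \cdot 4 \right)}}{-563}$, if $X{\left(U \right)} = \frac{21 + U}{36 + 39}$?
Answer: $- \frac{41}{42225} \approx -0.00097099$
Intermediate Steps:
$X{\left(U \right)} = \frac{7}{25} + \frac{U}{75}$ ($X{\left(U \right)} = \frac{21 + U}{75} = \left(21 + U\right) \frac{1}{75} = \frac{7}{25} + \frac{U}{75}$)
$\frac{X{\left(5 \cdot 4 \right)}}{-563} = \frac{\frac{7}{25} + \frac{5 \cdot 4}{75}}{-563} = \left(\frac{7}{25} + \frac{1}{75} \cdot 20\right) \left(- \frac{1}{563}\right) = \left(\frac{7}{25} + \frac{4}{15}\right) \left(- \frac{1}{563}\right) = \frac{41}{75} \left(- \frac{1}{563}\right) = - \frac{41}{42225}$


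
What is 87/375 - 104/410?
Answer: -111/5125 ≈ -0.021659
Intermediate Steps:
87/375 - 104/410 = 87*(1/375) - 104*1/410 = 29/125 - 52/205 = -111/5125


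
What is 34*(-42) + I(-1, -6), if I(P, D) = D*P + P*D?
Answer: -1416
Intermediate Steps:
I(P, D) = 2*D*P (I(P, D) = D*P + D*P = 2*D*P)
34*(-42) + I(-1, -6) = 34*(-42) + 2*(-6)*(-1) = -1428 + 12 = -1416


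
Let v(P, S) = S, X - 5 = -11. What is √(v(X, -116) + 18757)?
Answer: √18641 ≈ 136.53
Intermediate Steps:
X = -6 (X = 5 - 11 = -6)
√(v(X, -116) + 18757) = √(-116 + 18757) = √18641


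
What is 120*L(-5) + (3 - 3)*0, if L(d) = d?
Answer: -600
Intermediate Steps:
120*L(-5) + (3 - 3)*0 = 120*(-5) + (3 - 3)*0 = -600 + 0*0 = -600 + 0 = -600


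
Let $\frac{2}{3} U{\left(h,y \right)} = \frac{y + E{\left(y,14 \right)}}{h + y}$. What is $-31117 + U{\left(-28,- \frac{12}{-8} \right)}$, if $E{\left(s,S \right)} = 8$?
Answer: $- \frac{3298459}{106} \approx -31118.0$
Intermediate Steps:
$U{\left(h,y \right)} = \frac{3 \left(8 + y\right)}{2 \left(h + y\right)}$ ($U{\left(h,y \right)} = \frac{3 \frac{y + 8}{h + y}}{2} = \frac{3 \frac{8 + y}{h + y}}{2} = \frac{3 \left(8 + y\right)}{2 \left(h + y\right)}$)
$-31117 + U{\left(-28,- \frac{12}{-8} \right)} = -31117 + \frac{12 + \frac{3 \left(- \frac{12}{-8}\right)}{2}}{-28 - \frac{12}{-8}} = -31117 + \frac{12 + \frac{3 \left(- \frac{12 \left(-1\right)}{8}\right)}{2}}{-28 - 12 \left(- \frac{1}{8}\right)} = -31117 + \frac{12 + \frac{3 \left(\left(-1\right) \left(- \frac{3}{2}\right)\right)}{2}}{-28 - - \frac{3}{2}} = -31117 + \frac{12 + \frac{3}{2} \cdot \frac{3}{2}}{-28 + \frac{3}{2}} = -31117 + \frac{12 + \frac{9}{4}}{- \frac{53}{2}} = -31117 - \frac{57}{106} = - \frac{3298459}{106}$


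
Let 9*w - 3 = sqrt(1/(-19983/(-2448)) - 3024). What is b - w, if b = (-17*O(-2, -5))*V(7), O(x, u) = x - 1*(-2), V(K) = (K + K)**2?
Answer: -1/3 - 4*I*sqrt(8385386358)/59949 ≈ -0.33333 - 6.11*I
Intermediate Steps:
V(K) = 4*K**2 (V(K) = (2*K)**2 = 4*K**2)
O(x, u) = 2 + x (O(x, u) = x + 2 = 2 + x)
w = 1/3 + 4*I*sqrt(8385386358)/59949 (w = 1/3 + sqrt(1/(-19983/(-2448)) - 3024)/9 = 1/3 + sqrt(1/(-19983*(-1/2448)) - 3024)/9 = 1/3 + sqrt(1/(6661/816) - 3024)/9 = 1/3 + sqrt(816/6661 - 3024)/9 = 1/3 + sqrt(-20142048/6661)/9 = 1/3 + (4*I*sqrt(8385386358)/6661)/9 = 1/3 + 4*I*sqrt(8385386358)/59949 ≈ 0.33333 + 6.11*I)
b = 0 (b = (-17*(2 - 2))*(4*7**2) = (-17*0)*(4*49) = 0*196 = 0)
b - w = 0 - (1/3 + 4*I*sqrt(8385386358)/59949) = 0 + (-1/3 - 4*I*sqrt(8385386358)/59949) = -1/3 - 4*I*sqrt(8385386358)/59949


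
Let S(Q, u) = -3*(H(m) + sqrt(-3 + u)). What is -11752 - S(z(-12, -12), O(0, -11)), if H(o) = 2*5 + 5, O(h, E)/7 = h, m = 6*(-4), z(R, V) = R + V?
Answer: -11707 + 3*I*sqrt(3) ≈ -11707.0 + 5.1962*I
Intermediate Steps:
m = -24
O(h, E) = 7*h
H(o) = 15 (H(o) = 10 + 5 = 15)
S(Q, u) = -45 - 3*sqrt(-3 + u) (S(Q, u) = -3*(15 + sqrt(-3 + u)) = -45 - 3*sqrt(-3 + u))
-11752 - S(z(-12, -12), O(0, -11)) = -11752 - (-45 - 3*sqrt(-3 + 7*0)) = -11752 - (-45 - 3*sqrt(-3 + 0)) = -11752 - (-45 - 3*I*sqrt(3)) = -11752 + (45 + 3*I*sqrt(3)) = -11707 + 3*I*sqrt(3)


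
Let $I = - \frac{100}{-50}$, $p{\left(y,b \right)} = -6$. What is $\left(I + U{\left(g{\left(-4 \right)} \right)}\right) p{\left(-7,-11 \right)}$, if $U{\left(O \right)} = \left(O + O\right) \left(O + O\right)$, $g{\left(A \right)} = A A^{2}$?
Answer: $-98316$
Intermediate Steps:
$g{\left(A \right)} = A^{3}$
$U{\left(O \right)} = 4 O^{2}$ ($U{\left(O \right)} = 2 O 2 O = 4 O^{2}$)
$I = 2$ ($I = \left(-100\right) \left(- \frac{1}{50}\right) = 2$)
$\left(I + U{\left(g{\left(-4 \right)} \right)}\right) p{\left(-7,-11 \right)} = \left(2 + 4 \left(\left(-4\right)^{3}\right)^{2}\right) \left(-6\right) = \left(2 + 4 \left(-64\right)^{2}\right) \left(-6\right) = \left(2 + 4 \cdot 4096\right) \left(-6\right) = \left(2 + 16384\right) \left(-6\right) = 16386 \left(-6\right) = -98316$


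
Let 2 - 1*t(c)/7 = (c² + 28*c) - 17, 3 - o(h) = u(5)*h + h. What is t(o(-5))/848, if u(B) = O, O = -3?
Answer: 581/424 ≈ 1.3703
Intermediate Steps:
u(B) = -3
o(h) = 3 + 2*h (o(h) = 3 - (-3*h + h) = 3 - (-2)*h = 3 + 2*h)
t(c) = 133 - 196*c - 7*c² (t(c) = 14 - 7*((c² + 28*c) - 17) = 14 - 7*(-17 + c² + 28*c) = 14 + (119 - 196*c - 7*c²) = 133 - 196*c - 7*c²)
t(o(-5))/848 = (133 - 196*(3 + 2*(-5)) - 7*(3 + 2*(-5))²)/848 = (133 - 196*(3 - 10) - 7*(3 - 10)²)*(1/848) = (133 - 196*(-7) - 7*(-7)²)*(1/848) = (133 + 1372 - 7*49)*(1/848) = (133 + 1372 - 343)*(1/848) = 1162*(1/848) = 581/424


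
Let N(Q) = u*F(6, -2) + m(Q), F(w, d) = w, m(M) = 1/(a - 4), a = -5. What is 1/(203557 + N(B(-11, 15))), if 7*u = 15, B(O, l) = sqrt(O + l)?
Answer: 63/12824894 ≈ 4.9123e-6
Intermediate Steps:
m(M) = -1/9 (m(M) = 1/(-5 - 4) = 1/(-9) = -1/9)
u = 15/7 (u = (1/7)*15 = 15/7 ≈ 2.1429)
N(Q) = 803/63 (N(Q) = (15/7)*6 - 1/9 = 90/7 - 1/9 = 803/63)
1/(203557 + N(B(-11, 15))) = 1/(203557 + 803/63) = 1/(12824894/63) = 63/12824894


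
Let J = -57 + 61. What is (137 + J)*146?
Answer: 20586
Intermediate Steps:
J = 4
(137 + J)*146 = (137 + 4)*146 = 141*146 = 20586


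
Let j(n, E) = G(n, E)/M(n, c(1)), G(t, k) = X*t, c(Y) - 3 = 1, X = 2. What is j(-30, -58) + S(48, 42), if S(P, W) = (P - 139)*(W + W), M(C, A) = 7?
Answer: -53568/7 ≈ -7652.6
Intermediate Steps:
c(Y) = 4 (c(Y) = 3 + 1 = 4)
G(t, k) = 2*t
S(P, W) = 2*W*(-139 + P) (S(P, W) = (-139 + P)*(2*W) = 2*W*(-139 + P))
j(n, E) = 2*n/7 (j(n, E) = (2*n)/7 = (2*n)*(⅐) = 2*n/7)
j(-30, -58) + S(48, 42) = (2/7)*(-30) + 2*42*(-139 + 48) = -60/7 + 2*42*(-91) = -60/7 - 7644 = -53568/7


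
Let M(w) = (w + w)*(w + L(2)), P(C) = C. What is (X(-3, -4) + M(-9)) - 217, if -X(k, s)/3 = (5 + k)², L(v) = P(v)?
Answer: -103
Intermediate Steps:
L(v) = v
X(k, s) = -3*(5 + k)²
M(w) = 2*w*(2 + w) (M(w) = (w + w)*(w + 2) = (2*w)*(2 + w) = 2*w*(2 + w))
(X(-3, -4) + M(-9)) - 217 = (-3*(5 - 3)² + 2*(-9)*(2 - 9)) - 217 = (-3*2² + 2*(-9)*(-7)) - 217 = (-3*4 + 126) - 217 = (-12 + 126) - 217 = 114 - 217 = -103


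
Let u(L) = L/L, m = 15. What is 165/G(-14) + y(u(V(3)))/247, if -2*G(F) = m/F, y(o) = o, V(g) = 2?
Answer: 76077/247 ≈ 308.00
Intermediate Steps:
u(L) = 1
G(F) = -15/(2*F)
165/G(-14) + y(u(V(3)))/247 = 165/((-15/2/(-14))) + 1/247 = 165/((-15/2*(-1/14))) + 1*(1/247) = 165/(15/28) + 1/247 = 165*(28/15) + 1/247 = 308 + 1/247 = 76077/247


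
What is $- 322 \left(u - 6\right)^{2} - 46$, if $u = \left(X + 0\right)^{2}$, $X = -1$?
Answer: $-8096$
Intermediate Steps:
$u = 1$ ($u = \left(-1 + 0\right)^{2} = \left(-1\right)^{2} = 1$)
$- 322 \left(u - 6\right)^{2} - 46 = - 322 \left(1 - 6\right)^{2} - 46 = - 322 \left(-5\right)^{2} - 46 = \left(-322\right) 25 - 46 = -8050 - 46 = -8096$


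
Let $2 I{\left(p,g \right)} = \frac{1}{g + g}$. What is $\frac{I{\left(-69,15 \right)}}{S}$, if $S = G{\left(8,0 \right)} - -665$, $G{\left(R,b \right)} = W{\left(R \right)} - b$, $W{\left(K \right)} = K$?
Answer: $\frac{1}{40380} \approx 2.4765 \cdot 10^{-5}$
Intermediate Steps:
$I{\left(p,g \right)} = \frac{1}{4 g}$ ($I{\left(p,g \right)} = \frac{1}{2 \left(g + g\right)} = \frac{1}{2 \cdot 2 g} = \frac{\frac{1}{2} \frac{1}{g}}{2} = \frac{1}{4 g}$)
$G{\left(R,b \right)} = R - b$
$S = 673$ ($S = \left(8 - 0\right) - -665 = \left(8 + 0\right) + 665 = 8 + 665 = 673$)
$\frac{I{\left(-69,15 \right)}}{S} = \frac{\frac{1}{4} \cdot \frac{1}{15}}{673} = \frac{1}{4} \cdot \frac{1}{15} \cdot \frac{1}{673} = \frac{1}{60} \cdot \frac{1}{673} = \frac{1}{40380}$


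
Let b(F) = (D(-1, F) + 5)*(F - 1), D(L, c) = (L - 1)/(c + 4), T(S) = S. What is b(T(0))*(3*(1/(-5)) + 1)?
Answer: -9/5 ≈ -1.8000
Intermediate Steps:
D(L, c) = (-1 + L)/(4 + c)
b(F) = (-1 + F)*(5 - 2/(4 + F)) (b(F) = ((-1 - 1)/(4 + F) + 5)*(F - 1) = (-2/(4 + F) + 5)*(-1 + F) = (5 - 2/(4 + F))*(-1 + F) = (-1 + F)*(5 - 2/(4 + F)))
b(T(0))*(3*(1/(-5)) + 1) = ((-18 + 5*0² + 13*0)/(4 + 0))*(3*(1/(-5)) + 1) = ((-18 + 5*0 + 0)/4)*(3*(1*(-⅕)) + 1) = ((-18 + 0 + 0)/4)*(3*(-⅕) + 1) = ((¼)*(-18))*(-⅗ + 1) = -9/2*⅖ = -9/5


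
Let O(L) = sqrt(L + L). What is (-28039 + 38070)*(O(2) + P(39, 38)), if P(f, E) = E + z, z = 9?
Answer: 491519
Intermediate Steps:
P(f, E) = 9 + E (P(f, E) = E + 9 = 9 + E)
O(L) = sqrt(2)*sqrt(L) (O(L) = sqrt(2*L) = sqrt(2)*sqrt(L))
(-28039 + 38070)*(O(2) + P(39, 38)) = (-28039 + 38070)*(sqrt(2)*sqrt(2) + (9 + 38)) = 10031*(2 + 47) = 10031*49 = 491519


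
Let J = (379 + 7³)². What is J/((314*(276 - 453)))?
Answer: -260642/27789 ≈ -9.3793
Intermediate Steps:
J = 521284 (J = (379 + 343)² = 722² = 521284)
J/((314*(276 - 453))) = 521284/((314*(276 - 453))) = 521284/((314*(-177))) = 521284/(-55578) = 521284*(-1/55578) = -260642/27789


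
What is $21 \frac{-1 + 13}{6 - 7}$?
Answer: $-252$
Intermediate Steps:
$21 \frac{-1 + 13}{6 - 7} = 21 \frac{12}{-1} = 21 \cdot 12 \left(-1\right) = 21 \left(-12\right) = -252$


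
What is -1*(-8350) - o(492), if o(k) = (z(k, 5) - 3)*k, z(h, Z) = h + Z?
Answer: -234698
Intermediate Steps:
z(h, Z) = Z + h
o(k) = k*(2 + k) (o(k) = ((5 + k) - 3)*k = (2 + k)*k = k*(2 + k))
-1*(-8350) - o(492) = -1*(-8350) - 492*(2 + 492) = 8350 - 492*494 = 8350 - 1*243048 = 8350 - 243048 = -234698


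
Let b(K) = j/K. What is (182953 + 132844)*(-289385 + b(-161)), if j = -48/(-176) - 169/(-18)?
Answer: -2913232675548571/31878 ≈ -9.1387e+10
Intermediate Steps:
j = 1913/198 (j = -48*(-1/176) - 169*(-1/18) = 3/11 + 169/18 = 1913/198 ≈ 9.6616)
b(K) = 1913/(198*K)
(182953 + 132844)*(-289385 + b(-161)) = (182953 + 132844)*(-289385 + (1913/198)/(-161)) = 315797*(-289385 + (1913/198)*(-1/161)) = 315797*(-289385 - 1913/31878) = 315797*(-9225016943/31878) = -2913232675548571/31878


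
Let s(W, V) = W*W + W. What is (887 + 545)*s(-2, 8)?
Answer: 2864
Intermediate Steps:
s(W, V) = W + W**2 (s(W, V) = W**2 + W = W + W**2)
(887 + 545)*s(-2, 8) = (887 + 545)*(-2*(1 - 2)) = 1432*(-2*(-1)) = 1432*2 = 2864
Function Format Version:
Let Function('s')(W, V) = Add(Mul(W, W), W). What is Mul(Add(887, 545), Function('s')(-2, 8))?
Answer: 2864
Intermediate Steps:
Function('s')(W, V) = Add(W, Pow(W, 2)) (Function('s')(W, V) = Add(Pow(W, 2), W) = Add(W, Pow(W, 2)))
Mul(Add(887, 545), Function('s')(-2, 8)) = Mul(Add(887, 545), Mul(-2, Add(1, -2))) = Mul(1432, Mul(-2, -1)) = Mul(1432, 2) = 2864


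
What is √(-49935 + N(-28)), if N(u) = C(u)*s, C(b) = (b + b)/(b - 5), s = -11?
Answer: I*√449583/3 ≈ 223.5*I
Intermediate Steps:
C(b) = 2*b/(-5 + b) (C(b) = (2*b)/(-5 + b) = 2*b/(-5 + b))
N(u) = -22*u/(-5 + u) (N(u) = (2*u/(-5 + u))*(-11) = -22*u/(-5 + u))
√(-49935 + N(-28)) = √(-49935 - 22*(-28)/(-5 - 28)) = √(-49935 - 22*(-28)/(-33)) = √(-49935 - 22*(-28)*(-1/33)) = √(-49935 - 56/3) = √(-149861/3) = I*√449583/3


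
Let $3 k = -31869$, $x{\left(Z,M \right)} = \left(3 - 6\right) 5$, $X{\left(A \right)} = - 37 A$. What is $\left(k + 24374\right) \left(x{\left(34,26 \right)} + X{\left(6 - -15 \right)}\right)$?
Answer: $-10890792$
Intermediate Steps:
$x{\left(Z,M \right)} = -15$ ($x{\left(Z,M \right)} = \left(-3\right) 5 = -15$)
$k = -10623$ ($k = \frac{1}{3} \left(-31869\right) = -10623$)
$\left(k + 24374\right) \left(x{\left(34,26 \right)} + X{\left(6 - -15 \right)}\right) = \left(-10623 + 24374\right) \left(-15 - 37 \left(6 - -15\right)\right) = 13751 \left(-15 - 37 \left(6 + 15\right)\right) = 13751 \left(-15 - 777\right) = 13751 \left(-792\right) = -10890792$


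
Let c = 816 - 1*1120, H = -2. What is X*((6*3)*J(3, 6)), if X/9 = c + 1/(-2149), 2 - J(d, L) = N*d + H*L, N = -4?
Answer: -2751686964/2149 ≈ -1.2805e+6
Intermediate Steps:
J(d, L) = 2 + 2*L + 4*d (J(d, L) = 2 - (-4*d - 2*L) = 2 + (2*L + 4*d) = 2 + 2*L + 4*d)
c = -304 (c = 816 - 1120 = -304)
X = -5879673/2149 (X = 9*(-304 + 1/(-2149)) = 9*(-304 - 1/2149) = 9*(-653297/2149) = -5879673/2149 ≈ -2736.0)
X*((6*3)*J(3, 6)) = -5879673*6*3*(2 + 2*6 + 4*3)/2149 = -105834114*(2 + 12 + 12)/2149 = -105834114*26/2149 = -5879673/2149*468 = -2751686964/2149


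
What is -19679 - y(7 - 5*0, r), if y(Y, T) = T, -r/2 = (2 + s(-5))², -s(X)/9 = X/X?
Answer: -19581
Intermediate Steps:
s(X) = -9 (s(X) = -9*X/X = -9*1 = -9)
r = -98 (r = -2*(2 - 9)² = -2*(-7)² = -2*49 = -98)
-19679 - y(7 - 5*0, r) = -19679 - 1*(-98) = -19679 + 98 = -19581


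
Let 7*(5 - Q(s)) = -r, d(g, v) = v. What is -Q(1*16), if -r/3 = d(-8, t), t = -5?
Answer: -50/7 ≈ -7.1429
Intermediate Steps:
r = 15 (r = -3*(-5) = 15)
Q(s) = 50/7 (Q(s) = 5 - (-1)*15/7 = 5 - ⅐*(-15) = 5 + 15/7 = 50/7)
-Q(1*16) = -1*50/7 = -50/7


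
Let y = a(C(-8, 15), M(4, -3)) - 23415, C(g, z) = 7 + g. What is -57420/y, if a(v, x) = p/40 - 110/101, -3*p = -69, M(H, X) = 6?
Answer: 231976800/94598677 ≈ 2.4522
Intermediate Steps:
p = 23 (p = -1/3*(-69) = 23)
a(v, x) = -2077/4040 (a(v, x) = 23/40 - 110/101 = -2077/4040)
y = -94598677/4040 (y = -2077/4040 - 23415 = -94598677/4040 ≈ -23416.)
-57420/y = -57420/(-94598677/4040) = -57420*(-4040/94598677) = 231976800/94598677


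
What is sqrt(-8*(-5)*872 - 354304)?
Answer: 8*I*sqrt(4991) ≈ 565.18*I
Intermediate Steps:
sqrt(-8*(-5)*872 - 354304) = sqrt(40*872 - 354304) = sqrt(34880 - 354304) = sqrt(-319424) = 8*I*sqrt(4991)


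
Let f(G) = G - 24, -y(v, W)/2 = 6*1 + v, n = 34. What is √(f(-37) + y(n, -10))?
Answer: I*√141 ≈ 11.874*I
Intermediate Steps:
y(v, W) = -12 - 2*v (y(v, W) = -2*(6*1 + v) = -2*(6 + v) = -12 - 2*v)
f(G) = -24 + G
√(f(-37) + y(n, -10)) = √((-24 - 37) + (-12 - 2*34)) = √(-61 + (-12 - 68)) = √(-61 - 80) = √(-141) = I*√141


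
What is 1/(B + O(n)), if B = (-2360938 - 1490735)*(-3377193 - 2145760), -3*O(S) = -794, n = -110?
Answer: 3/63817826851901 ≈ 4.7009e-14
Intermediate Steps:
O(S) = 794/3 (O(S) = -⅓*(-794) = 794/3)
B = 21272608950369 (B = -3851673*(-5522953) = 21272608950369)
1/(B + O(n)) = 1/(21272608950369 + 794/3) = 1/(63817826851901/3) = 3/63817826851901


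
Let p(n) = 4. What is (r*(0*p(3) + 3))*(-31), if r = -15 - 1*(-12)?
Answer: 279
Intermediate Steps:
r = -3 (r = -15 + 12 = -3)
(r*(0*p(3) + 3))*(-31) = -3*(0*4 + 3)*(-31) = -3*(0 + 3)*(-31) = -3*3*(-31) = -9*(-31) = 279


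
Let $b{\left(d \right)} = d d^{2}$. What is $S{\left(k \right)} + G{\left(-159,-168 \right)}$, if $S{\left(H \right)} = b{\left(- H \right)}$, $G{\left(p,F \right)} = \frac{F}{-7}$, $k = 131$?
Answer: $-2248067$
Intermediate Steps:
$b{\left(d \right)} = d^{3}$
$G{\left(p,F \right)} = - \frac{F}{7}$ ($G{\left(p,F \right)} = F \left(- \frac{1}{7}\right) = - \frac{F}{7}$)
$S{\left(H \right)} = - H^{3}$ ($S{\left(H \right)} = \left(- H\right)^{3} = - H^{3}$)
$S{\left(k \right)} + G{\left(-159,-168 \right)} = - 131^{3} - -24 = \left(-1\right) 2248091 + 24 = -2248091 + 24 = -2248067$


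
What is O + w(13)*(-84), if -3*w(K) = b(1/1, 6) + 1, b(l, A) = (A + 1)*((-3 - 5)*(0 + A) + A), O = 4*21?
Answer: -8120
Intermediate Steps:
O = 84
b(l, A) = -7*A*(1 + A) (b(l, A) = (1 + A)*(-8*A + A) = (1 + A)*(-7*A) = -7*A*(1 + A))
w(K) = 293/3 (w(K) = -(-7*6*(1 + 6) + 1)/3 = -(-7*6*7 + 1)/3 = -(-294 + 1)/3 = -⅓*(-293) = 293/3)
O + w(13)*(-84) = 84 + (293/3)*(-84) = 84 - 8204 = -8120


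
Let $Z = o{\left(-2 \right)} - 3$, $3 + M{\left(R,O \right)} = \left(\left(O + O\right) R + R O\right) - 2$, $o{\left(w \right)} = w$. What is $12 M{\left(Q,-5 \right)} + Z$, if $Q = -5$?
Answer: $835$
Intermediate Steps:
$M{\left(R,O \right)} = -5 + 3 O R$ ($M{\left(R,O \right)} = -3 - \left(2 - R O - \left(O + O\right) R\right) = -3 - \left(2 - O R - 2 O R\right) = -3 + \left(\left(2 O R + O R\right) - 2\right) = -3 + \left(3 O R - 2\right) = -3 + \left(-2 + 3 O R\right) = -5 + 3 O R$)
$Z = -5$ ($Z = -2 - 3 = -5$)
$12 M{\left(Q,-5 \right)} + Z = 12 \left(-5 + 3 \left(-5\right) \left(-5\right)\right) - 5 = 12 \left(-5 + 75\right) - 5 = 12 \cdot 70 - 5 = 840 - 5 = 835$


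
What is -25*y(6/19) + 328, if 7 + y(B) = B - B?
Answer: 503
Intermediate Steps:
y(B) = -7 (y(B) = -7 + (B - B) = -7 + 0 = -7)
-25*y(6/19) + 328 = -25*(-7) + 328 = 175 + 328 = 503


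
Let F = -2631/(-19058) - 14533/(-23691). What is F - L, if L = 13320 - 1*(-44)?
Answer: -6033547833457/451503078 ≈ -13363.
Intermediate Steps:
F = 339300935/451503078 (F = -2631*(-1/19058) - 14533*(-1/23691) = 2631/19058 + 14533/23691 = 339300935/451503078 ≈ 0.75149)
L = 13364 (L = 13320 + 44 = 13364)
F - L = 339300935/451503078 - 1*13364 = 339300935/451503078 - 13364 = -6033547833457/451503078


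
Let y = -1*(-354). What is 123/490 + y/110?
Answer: 18699/5390 ≈ 3.4692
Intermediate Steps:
y = 354
123/490 + y/110 = 123/490 + 354/110 = 123*(1/490) + 354*(1/110) = 123/490 + 177/55 = 18699/5390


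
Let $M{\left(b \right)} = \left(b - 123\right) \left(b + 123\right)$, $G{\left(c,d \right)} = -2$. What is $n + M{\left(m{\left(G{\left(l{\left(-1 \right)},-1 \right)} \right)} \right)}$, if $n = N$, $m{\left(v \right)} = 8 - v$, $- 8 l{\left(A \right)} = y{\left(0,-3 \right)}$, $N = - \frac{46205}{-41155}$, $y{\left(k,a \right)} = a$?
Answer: $- \frac{123694458}{8231} \approx -15028.0$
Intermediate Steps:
$N = \frac{9241}{8231}$ ($N = \left(-46205\right) \left(- \frac{1}{41155}\right) = \frac{9241}{8231} \approx 1.1227$)
$l{\left(A \right)} = \frac{3}{8}$ ($l{\left(A \right)} = \left(- \frac{1}{8}\right) \left(-3\right) = \frac{3}{8}$)
$M{\left(b \right)} = \left(-123 + b\right) \left(123 + b\right)$
$n = \frac{9241}{8231} \approx 1.1227$
$n + M{\left(m{\left(G{\left(l{\left(-1 \right)},-1 \right)} \right)} \right)} = \frac{9241}{8231} - \left(15129 - \left(8 - -2\right)^{2}\right) = \frac{9241}{8231} - \left(15129 - \left(8 + 2\right)^{2}\right) = \frac{9241}{8231} - \left(15129 - 10^{2}\right) = \frac{9241}{8231} + \left(-15129 + 100\right) = \frac{9241}{8231} - 15029 = - \frac{123694458}{8231}$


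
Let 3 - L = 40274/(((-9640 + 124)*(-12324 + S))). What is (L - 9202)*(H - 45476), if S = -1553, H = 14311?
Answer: 1456077322876555/5078982 ≈ 2.8669e+8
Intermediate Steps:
L = 15235397/5078982 (L = 3 - 40274/((-9640 + 124)*(-12324 - 1553)) = 3 - 40274/((-9516*(-13877))) = 3 - 40274/132053532 = 3 - 1*1549/5078982 = 3 - 1549/5078982 = 15235397/5078982 ≈ 2.9997)
(L - 9202)*(H - 45476) = (15235397/5078982 - 9202)*(14311 - 45476) = -46721556967/5078982*(-31165) = 1456077322876555/5078982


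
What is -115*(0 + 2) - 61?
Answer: -291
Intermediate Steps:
-115*(0 + 2) - 61 = -115*2 - 61 = -23*10 - 61 = -230 - 61 = -291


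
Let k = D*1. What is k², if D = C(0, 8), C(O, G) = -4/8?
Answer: ¼ ≈ 0.25000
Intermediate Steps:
C(O, G) = -½ (C(O, G) = -4*⅛ = -½)
D = -½ ≈ -0.50000
k = -½ (k = -½*1 = -½ ≈ -0.50000)
k² = (-½)² = ¼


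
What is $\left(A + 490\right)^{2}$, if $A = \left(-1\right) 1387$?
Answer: $804609$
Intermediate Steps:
$A = -1387$
$\left(A + 490\right)^{2} = \left(-1387 + 490\right)^{2} = \left(-897\right)^{2} = 804609$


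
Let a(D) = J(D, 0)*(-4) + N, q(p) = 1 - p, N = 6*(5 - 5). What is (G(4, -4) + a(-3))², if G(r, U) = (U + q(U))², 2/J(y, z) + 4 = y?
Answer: 225/49 ≈ 4.5918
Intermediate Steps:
J(y, z) = 2/(-4 + y)
N = 0 (N = 6*0 = 0)
a(D) = -8/(-4 + D) (a(D) = (2/(-4 + D))*(-4) + 0 = -8/(-4 + D) + 0 = -8/(-4 + D))
G(r, U) = 1 (G(r, U) = (U + (1 - U))² = 1² = 1)
(G(4, -4) + a(-3))² = (1 - 8/(-4 - 3))² = (1 - 8/(-7))² = (1 - 8*(-⅐))² = (1 + 8/7)² = (15/7)² = 225/49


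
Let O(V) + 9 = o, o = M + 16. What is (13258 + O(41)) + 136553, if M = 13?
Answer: 149831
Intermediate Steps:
o = 29 (o = 13 + 16 = 29)
O(V) = 20 (O(V) = -9 + 29 = 20)
(13258 + O(41)) + 136553 = (13258 + 20) + 136553 = 13278 + 136553 = 149831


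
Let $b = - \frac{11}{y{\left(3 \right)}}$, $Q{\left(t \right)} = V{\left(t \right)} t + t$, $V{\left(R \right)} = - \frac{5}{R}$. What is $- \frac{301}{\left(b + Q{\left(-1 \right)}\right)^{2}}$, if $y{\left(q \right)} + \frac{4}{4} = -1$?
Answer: $-1204$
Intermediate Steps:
$Q{\left(t \right)} = -5 + t$ ($Q{\left(t \right)} = - \frac{5}{t} t + t = -5 + t$)
$y{\left(q \right)} = -2$ ($y{\left(q \right)} = -1 - 1 = -2$)
$b = \frac{11}{2}$ ($b = - \frac{11}{-2} = \left(-11\right) \left(- \frac{1}{2}\right) = \frac{11}{2} \approx 5.5$)
$- \frac{301}{\left(b + Q{\left(-1 \right)}\right)^{2}} = - \frac{301}{\left(\frac{11}{2} - 6\right)^{2}} = - \frac{301}{\left(- \frac{1}{2}\right)^{2}} = - 301 \frac{1}{\frac{1}{4}} = \left(-301\right) 4 = -1204$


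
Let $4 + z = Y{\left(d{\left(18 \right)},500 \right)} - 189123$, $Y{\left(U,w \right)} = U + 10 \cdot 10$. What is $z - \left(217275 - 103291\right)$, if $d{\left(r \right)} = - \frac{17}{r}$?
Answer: $- \frac{5454215}{18} \approx -3.0301 \cdot 10^{5}$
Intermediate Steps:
$Y{\left(U,w \right)} = 100 + U$ ($Y{\left(U,w \right)} = U + 100 = 100 + U$)
$z = - \frac{3402503}{18}$ ($z = -4 - \left(189023 + \frac{17}{18}\right) = -4 + \left(\left(100 - \frac{17}{18}\right) - 189123\right) = -4 + \left(\frac{1783}{18} - 189123\right) = -4 - \frac{3402431}{18} = - \frac{3402503}{18} \approx -1.8903 \cdot 10^{5}$)
$z - \left(217275 - 103291\right) = - \frac{3402503}{18} - \left(217275 - 103291\right) = - \frac{3402503}{18} - 113984 = - \frac{5454215}{18}$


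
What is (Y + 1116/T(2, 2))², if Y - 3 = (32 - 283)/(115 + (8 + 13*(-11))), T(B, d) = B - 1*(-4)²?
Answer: 80694289/19600 ≈ 4117.1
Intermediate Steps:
T(B, d) = -16 + B (T(B, d) = B - 1*16 = B - 16 = -16 + B)
Y = 311/20 (Y = 3 + (32 - 283)/(115 + (8 + 13*(-11))) = 3 - 251/(115 + (8 - 143)) = 3 - 251/(115 - 135) = 3 - 251/(-20) = 3 - 251*(-1/20) = 3 + 251/20 = 311/20 ≈ 15.550)
(Y + 1116/T(2, 2))² = (311/20 + 1116/(-16 + 2))² = (311/20 + 1116/(-14))² = (311/20 + 1116*(-1/14))² = (311/20 - 558/7)² = (-8983/140)² = 80694289/19600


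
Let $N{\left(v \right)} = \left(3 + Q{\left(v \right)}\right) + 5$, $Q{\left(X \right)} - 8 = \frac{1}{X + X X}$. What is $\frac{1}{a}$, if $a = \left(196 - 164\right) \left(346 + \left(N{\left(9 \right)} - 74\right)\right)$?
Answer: $\frac{45}{414736} \approx 0.0001085$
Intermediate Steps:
$Q{\left(X \right)} = 8 + \frac{1}{X + X^{2}}$ ($Q{\left(X \right)} = 8 + \frac{1}{X + X X} = 8 + \frac{1}{X + X^{2}}$)
$N{\left(v \right)} = 8 + \frac{1 + 8 v + 8 v^{2}}{v \left(1 + v\right)}$ ($N{\left(v \right)} = \left(3 + \frac{1 + 8 v + 8 v^{2}}{v \left(1 + v\right)}\right) + 5 = 8 + \frac{1 + 8 v + 8 v^{2}}{v \left(1 + v\right)}$)
$a = \frac{414736}{45}$ ($a = \left(196 - 164\right) \left(346 - \left(74 - \frac{1 + 16 \cdot 9 + 16 \cdot 9^{2}}{9 \left(1 + 9\right)}\right)\right) = 32 \left(346 - \left(74 - \frac{1 + 144 + 16 \cdot 81}{9 \cdot 10}\right)\right) = 32 \left(346 - \left(74 - \frac{1 + 144 + 1296}{90}\right)\right) = 32 \left(346 - \left(74 - \frac{1441}{90}\right)\right) = 32 \left(346 + \left(\frac{1441}{90} - 74\right)\right) = 32 \left(346 - \frac{5219}{90}\right) = 32 \cdot \frac{25921}{90} = \frac{414736}{45} \approx 9216.4$)
$\frac{1}{a} = \frac{1}{\frac{414736}{45}} = \frac{45}{414736}$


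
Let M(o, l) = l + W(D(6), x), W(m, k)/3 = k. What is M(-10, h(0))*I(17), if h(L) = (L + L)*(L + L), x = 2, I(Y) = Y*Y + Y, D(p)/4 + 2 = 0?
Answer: 1836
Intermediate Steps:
D(p) = -8 (D(p) = -8 + 4*0 = -8 + 0 = -8)
I(Y) = Y + Y² (I(Y) = Y² + Y = Y + Y²)
h(L) = 4*L² (h(L) = (2*L)*(2*L) = 4*L²)
W(m, k) = 3*k
M(o, l) = 6 + l (M(o, l) = l + 3*2 = l + 6 = 6 + l)
M(-10, h(0))*I(17) = (6 + 4*0²)*(17*(1 + 17)) = (6 + 4*0)*(17*18) = (6 + 0)*306 = 6*306 = 1836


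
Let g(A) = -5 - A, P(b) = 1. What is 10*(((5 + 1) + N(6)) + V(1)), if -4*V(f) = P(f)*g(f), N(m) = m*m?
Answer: 435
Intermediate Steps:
N(m) = m²
V(f) = 5/4 + f/4 (V(f) = -(-5 - f)/4 = 5/4 + f/4)
10*(((5 + 1) + N(6)) + V(1)) = 10*(((5 + 1) + 6²) + (5/4 + (¼)*1)) = 10*((6 + 36) + (5/4 + ¼)) = 10*(42 + 3/2) = 10*(87/2) = 435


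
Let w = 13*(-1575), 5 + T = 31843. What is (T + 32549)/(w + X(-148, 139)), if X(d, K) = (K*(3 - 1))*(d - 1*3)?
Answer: -64387/62453 ≈ -1.0310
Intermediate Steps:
T = 31838 (T = -5 + 31843 = 31838)
w = -20475
X(d, K) = 2*K*(-3 + d) (X(d, K) = (K*2)*(d - 3) = (2*K)*(-3 + d) = 2*K*(-3 + d))
(T + 32549)/(w + X(-148, 139)) = (31838 + 32549)/(-20475 + 2*139*(-3 - 148)) = 64387/(-20475 + 2*139*(-151)) = 64387/(-20475 - 41978) = 64387/(-62453) = 64387*(-1/62453) = -64387/62453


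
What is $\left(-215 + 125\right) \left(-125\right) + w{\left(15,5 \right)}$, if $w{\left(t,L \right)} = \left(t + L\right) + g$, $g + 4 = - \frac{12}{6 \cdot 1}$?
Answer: $11264$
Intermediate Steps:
$g = -6$ ($g = -4 - \frac{12}{6 \cdot 1} = -4 - \frac{12}{6} = -4 - 2 = -6$)
$w{\left(t,L \right)} = -6 + L + t$ ($w{\left(t,L \right)} = \left(t + L\right) - 6 = \left(L + t\right) - 6 = -6 + L + t$)
$\left(-215 + 125\right) \left(-125\right) + w{\left(15,5 \right)} = \left(-215 + 125\right) \left(-125\right) + \left(-6 + 5 + 15\right) = \left(-90\right) \left(-125\right) + 14 = 11250 + 14 = 11264$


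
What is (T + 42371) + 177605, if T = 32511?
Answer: 252487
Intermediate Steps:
(T + 42371) + 177605 = (32511 + 42371) + 177605 = 74882 + 177605 = 252487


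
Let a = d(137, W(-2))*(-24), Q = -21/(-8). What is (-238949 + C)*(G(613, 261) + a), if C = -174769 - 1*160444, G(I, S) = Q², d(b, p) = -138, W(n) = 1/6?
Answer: -60978588129/32 ≈ -1.9056e+9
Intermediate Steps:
W(n) = ⅙
Q = 21/8 (Q = -21*(-⅛) = 21/8 ≈ 2.6250)
a = 3312 (a = -138*(-24) = 3312)
G(I, S) = 441/64 (G(I, S) = (21/8)² = 441/64)
C = -335213 (C = -174769 - 160444 = -335213)
(-238949 + C)*(G(613, 261) + a) = (-238949 - 335213)*(441/64 + 3312) = -574162*212409/64 = -60978588129/32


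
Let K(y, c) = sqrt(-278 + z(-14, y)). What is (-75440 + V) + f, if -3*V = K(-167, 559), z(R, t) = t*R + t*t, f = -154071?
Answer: -229511 - sqrt(29949)/3 ≈ -2.2957e+5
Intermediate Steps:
z(R, t) = t**2 + R*t (z(R, t) = R*t + t**2 = t**2 + R*t)
K(y, c) = sqrt(-278 + y*(-14 + y))
V = -sqrt(29949)/3 (V = -sqrt(-278 - 167*(-14 - 167))/3 = -sqrt(-278 - 167*(-181))/3 = -sqrt(-278 + 30227)/3 = -sqrt(29949)/3 ≈ -57.686)
(-75440 + V) + f = (-75440 - sqrt(29949)/3) - 154071 = -229511 - sqrt(29949)/3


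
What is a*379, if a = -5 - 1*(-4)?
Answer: -379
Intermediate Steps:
a = -1 (a = -5 + 4 = -1)
a*379 = -1*379 = -379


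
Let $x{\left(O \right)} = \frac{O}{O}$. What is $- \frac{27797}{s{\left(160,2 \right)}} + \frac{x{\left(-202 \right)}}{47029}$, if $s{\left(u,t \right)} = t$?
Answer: $- \frac{1307265111}{94058} \approx -13899.0$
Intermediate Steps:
$x{\left(O \right)} = 1$
$- \frac{27797}{s{\left(160,2 \right)}} + \frac{x{\left(-202 \right)}}{47029} = - \frac{27797}{2} + 1 \cdot \frac{1}{47029} = \left(-27797\right) \frac{1}{2} + 1 \cdot \frac{1}{47029} = - \frac{27797}{2} + \frac{1}{47029} = - \frac{1307265111}{94058}$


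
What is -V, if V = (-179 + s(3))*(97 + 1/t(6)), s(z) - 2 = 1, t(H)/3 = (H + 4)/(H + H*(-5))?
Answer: 84656/5 ≈ 16931.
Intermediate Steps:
t(H) = -3*(4 + H)/(4*H) (t(H) = 3*((H + 4)/(H + H*(-5))) = 3*((4 + H)/(H - 5*H)) = 3*((4 + H)/((-4*H))) = 3*((4 + H)*(-1/(4*H))) = 3*(-(4 + H)/(4*H)) = -3*(4 + H)/(4*H))
s(z) = 3 (s(z) = 2 + 1 = 3)
V = -84656/5 (V = (-179 + 3)*(97 + 1/(-¾ - 3/6)) = -176*(97 + 1/(-¾ - 3*⅙)) = -176*(97 + 1/(-¾ - ½)) = -176*(97 + 1/(-5/4)) = -176*(97 - ⅘) = -176*481/5 = -84656/5 ≈ -16931.)
-V = -1*(-84656/5) = 84656/5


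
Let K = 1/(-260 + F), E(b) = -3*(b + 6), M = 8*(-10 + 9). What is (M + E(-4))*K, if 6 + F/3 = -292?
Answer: 7/577 ≈ 0.012132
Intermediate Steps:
F = -894 (F = -18 + 3*(-292) = -18 - 876 = -894)
M = -8 (M = 8*(-1) = -8)
E(b) = -18 - 3*b (E(b) = -3*(6 + b) = -18 - 3*b)
K = -1/1154 (K = 1/(-260 - 894) = 1/(-1154) = -1/1154 ≈ -0.00086655)
(M + E(-4))*K = (-8 + (-18 - 3*(-4)))*(-1/1154) = (-8 + (-18 + 12))*(-1/1154) = (-8 - 6)*(-1/1154) = -14*(-1/1154) = 7/577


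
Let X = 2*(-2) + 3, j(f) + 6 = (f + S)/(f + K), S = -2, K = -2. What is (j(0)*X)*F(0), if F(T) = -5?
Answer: -25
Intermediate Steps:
j(f) = -5 (j(f) = -6 + (f - 2)/(f - 2) = -6 + (-2 + f)/(-2 + f) = -6 + 1 = -5)
X = -1 (X = -4 + 3 = -1)
(j(0)*X)*F(0) = -5*(-1)*(-5) = 5*(-5) = -25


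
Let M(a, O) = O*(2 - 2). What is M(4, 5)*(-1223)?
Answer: 0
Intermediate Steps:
M(a, O) = 0 (M(a, O) = O*0 = 0)
M(4, 5)*(-1223) = 0*(-1223) = 0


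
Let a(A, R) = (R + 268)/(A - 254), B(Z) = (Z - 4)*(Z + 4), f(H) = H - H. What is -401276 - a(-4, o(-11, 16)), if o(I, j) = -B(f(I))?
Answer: -51764462/129 ≈ -4.0128e+5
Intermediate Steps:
f(H) = 0
B(Z) = (-4 + Z)*(4 + Z)
o(I, j) = 16 (o(I, j) = -(-16 + 0²) = -(-16 + 0) = -1*(-16) = 16)
a(A, R) = (268 + R)/(-254 + A)
-401276 - a(-4, o(-11, 16)) = -401276 - (268 + 16)/(-254 - 4) = -401276 - 284/(-258) = -401276 - (-1)*284/258 = -401276 - 1*(-142/129) = -401276 + 142/129 = -51764462/129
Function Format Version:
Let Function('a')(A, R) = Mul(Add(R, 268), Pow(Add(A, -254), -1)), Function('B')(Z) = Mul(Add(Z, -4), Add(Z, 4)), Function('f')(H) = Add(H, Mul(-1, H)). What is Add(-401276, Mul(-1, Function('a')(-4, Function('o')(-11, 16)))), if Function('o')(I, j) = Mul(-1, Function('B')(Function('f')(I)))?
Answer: Rational(-51764462, 129) ≈ -4.0128e+5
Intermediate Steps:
Function('f')(H) = 0
Function('B')(Z) = Mul(Add(-4, Z), Add(4, Z))
Function('o')(I, j) = 16 (Function('o')(I, j) = Mul(-1, Add(-16, Pow(0, 2))) = Mul(-1, Add(-16, 0)) = Mul(-1, -16) = 16)
Function('a')(A, R) = Mul(Pow(Add(-254, A), -1), Add(268, R)) (Function('a')(A, R) = Mul(Add(268, R), Pow(Add(-254, A), -1)) = Mul(Pow(Add(-254, A), -1), Add(268, R)))
Add(-401276, Mul(-1, Function('a')(-4, Function('o')(-11, 16)))) = Add(-401276, Mul(-1, Mul(Pow(Add(-254, -4), -1), Add(268, 16)))) = Add(-401276, Mul(-1, Mul(Pow(-258, -1), 284))) = Add(-401276, Mul(-1, Mul(Rational(-1, 258), 284))) = Add(-401276, Mul(-1, Rational(-142, 129))) = Add(-401276, Rational(142, 129)) = Rational(-51764462, 129)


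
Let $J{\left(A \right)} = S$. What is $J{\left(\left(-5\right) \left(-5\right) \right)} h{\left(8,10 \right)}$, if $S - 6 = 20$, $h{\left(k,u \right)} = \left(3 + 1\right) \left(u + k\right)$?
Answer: $1872$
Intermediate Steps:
$h{\left(k,u \right)} = 4 k + 4 u$ ($h{\left(k,u \right)} = 4 \left(k + u\right) = 4 k + 4 u$)
$S = 26$ ($S = 6 + 20 = 26$)
$J{\left(A \right)} = 26$
$J{\left(\left(-5\right) \left(-5\right) \right)} h{\left(8,10 \right)} = 26 \left(4 \cdot 8 + 4 \cdot 10\right) = 26 \left(32 + 40\right) = 26 \cdot 72 = 1872$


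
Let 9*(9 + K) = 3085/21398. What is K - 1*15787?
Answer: -3042022187/192582 ≈ -15796.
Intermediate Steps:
K = -1730153/192582 (K = -9 + (3085/21398)/9 = -9 + (3085*(1/21398))/9 = -9 + (1/9)*(3085/21398) = -9 + 3085/192582 = -1730153/192582 ≈ -8.9840)
K - 1*15787 = -1730153/192582 - 1*15787 = -1730153/192582 - 15787 = -3042022187/192582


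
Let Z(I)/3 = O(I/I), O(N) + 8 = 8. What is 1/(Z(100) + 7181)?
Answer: 1/7181 ≈ 0.00013926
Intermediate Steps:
O(N) = 0 (O(N) = -8 + 8 = 0)
Z(I) = 0 (Z(I) = 3*0 = 0)
1/(Z(100) + 7181) = 1/(0 + 7181) = 1/7181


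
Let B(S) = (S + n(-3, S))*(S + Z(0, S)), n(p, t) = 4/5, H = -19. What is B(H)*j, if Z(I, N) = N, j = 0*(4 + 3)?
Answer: 0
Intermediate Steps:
j = 0 (j = 0*7 = 0)
n(p, t) = ⅘ (n(p, t) = 4*(⅕) = ⅘)
B(S) = 2*S*(⅘ + S) (B(S) = (S + ⅘)*(S + S) = (⅘ + S)*(2*S) = 2*S*(⅘ + S))
B(H)*j = ((⅖)*(-19)*(4 + 5*(-19)))*0 = ((⅖)*(-19)*(4 - 95))*0 = ((⅖)*(-19)*(-91))*0 = (3458/5)*0 = 0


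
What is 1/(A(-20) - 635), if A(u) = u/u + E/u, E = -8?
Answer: -5/3168 ≈ -0.0015783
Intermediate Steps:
A(u) = 1 - 8/u (A(u) = u/u - 8/u = 1 - 8/u)
1/(A(-20) - 635) = 1/((-8 - 20)/(-20) - 635) = 1/(-1/20*(-28) - 635) = 1/(7/5 - 635) = 1/(-3168/5) = -5/3168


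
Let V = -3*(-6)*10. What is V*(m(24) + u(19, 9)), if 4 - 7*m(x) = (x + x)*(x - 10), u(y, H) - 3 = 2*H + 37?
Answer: -47160/7 ≈ -6737.1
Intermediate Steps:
u(y, H) = 40 + 2*H (u(y, H) = 3 + (2*H + 37) = 3 + (37 + 2*H) = 40 + 2*H)
m(x) = 4/7 - 2*x*(-10 + x)/7 (m(x) = 4/7 - (x + x)*(x - 10)/7 = 4/7 - 2*x*(-10 + x)/7)
V = 180 (V = 18*10 = 180)
V*(m(24) + u(19, 9)) = 180*((4/7 - 2/7*24**2 + (20/7)*24) + (40 + 2*9)) = 180*((4/7 - 2/7*576 + 480/7) + (40 + 18)) = 180*((4/7 - 1152/7 + 480/7) + 58) = 180*(-668/7 + 58) = 180*(-262/7) = -47160/7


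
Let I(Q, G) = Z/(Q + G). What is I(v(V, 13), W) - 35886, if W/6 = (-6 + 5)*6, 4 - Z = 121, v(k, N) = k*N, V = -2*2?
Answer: -3157851/88 ≈ -35885.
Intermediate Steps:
V = -4
v(k, N) = N*k
Z = -117 (Z = 4 - 1*121 = 4 - 121 = -117)
W = -36 (W = 6*((-6 + 5)*6) = 6*(-1*6) = 6*(-6) = -36)
I(Q, G) = -117/(G + Q) (I(Q, G) = -117/(Q + G) = -117/(G + Q))
I(v(V, 13), W) - 35886 = -117/(-36 + 13*(-4)) - 35886 = -117/(-36 - 52) - 35886 = -117/(-88) - 35886 = -117*(-1/88) - 35886 = 117/88 - 35886 = -3157851/88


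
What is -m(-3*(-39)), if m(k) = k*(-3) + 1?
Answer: 350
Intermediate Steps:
m(k) = 1 - 3*k (m(k) = -3*k + 1 = 1 - 3*k)
-m(-3*(-39)) = -(1 - (-9)*(-39)) = -(1 - 3*117) = -(1 - 351) = -1*(-350) = 350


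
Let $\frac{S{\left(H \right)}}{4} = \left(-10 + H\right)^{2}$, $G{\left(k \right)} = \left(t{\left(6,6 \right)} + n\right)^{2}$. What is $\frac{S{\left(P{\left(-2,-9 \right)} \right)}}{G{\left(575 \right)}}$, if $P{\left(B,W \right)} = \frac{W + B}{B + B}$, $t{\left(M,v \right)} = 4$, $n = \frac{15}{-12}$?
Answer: $\frac{3364}{121} \approx 27.802$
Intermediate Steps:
$n = - \frac{5}{4}$ ($n = 15 \left(- \frac{1}{12}\right) = - \frac{5}{4} \approx -1.25$)
$P{\left(B,W \right)} = \frac{B + W}{2 B}$
$G{\left(k \right)} = \frac{121}{16}$ ($G{\left(k \right)} = \left(4 - \frac{5}{4}\right)^{2} = \left(\frac{11}{4}\right)^{2} = \frac{121}{16}$)
$S{\left(H \right)} = 4 \left(-10 + H\right)^{2}$
$\frac{S{\left(P{\left(-2,-9 \right)} \right)}}{G{\left(575 \right)}} = \frac{4 \left(-10 + \frac{-2 - 9}{2 \left(-2\right)}\right)^{2}}{\frac{121}{16}} = 4 \left(-10 + \frac{1}{2} \left(- \frac{1}{2}\right) \left(-11\right)\right)^{2} \cdot \frac{16}{121} = 4 \left(-10 + \frac{11}{4}\right)^{2} \cdot \frac{16}{121} = 4 \left(- \frac{29}{4}\right)^{2} \cdot \frac{16}{121} = 4 \cdot \frac{841}{16} \cdot \frac{16}{121} = \frac{841}{4} \cdot \frac{16}{121} = \frac{3364}{121}$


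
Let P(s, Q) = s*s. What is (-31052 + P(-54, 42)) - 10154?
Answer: -38290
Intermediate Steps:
P(s, Q) = s²
(-31052 + P(-54, 42)) - 10154 = (-31052 + (-54)²) - 10154 = (-31052 + 2916) - 10154 = -28136 - 10154 = -38290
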